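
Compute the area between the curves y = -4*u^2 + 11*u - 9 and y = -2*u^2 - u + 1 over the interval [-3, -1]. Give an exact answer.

On [-3, -1], (-4*u^2 + 11*u - 9) - (-2*u^2 - u + 1) = -2*u^2 + 12*u - 10 is ≤ 0 throughout, so the area is a single integral of |-2*u^2 + 12*u - 10|.
∫[-3,-1] (-2*u^2 + 12*u - 10) du = -256/3; the area of that piece is 256/3.

256/3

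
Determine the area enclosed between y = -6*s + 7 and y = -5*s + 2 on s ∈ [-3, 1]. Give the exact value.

24

On [-3, 1], (-6*s + 7) - (-5*s + 2) = -s + 5 is ≥ 0 throughout, so the area is a single integral of |-s + 5|.
∫[-3,1] (-s + 5) ds = 24.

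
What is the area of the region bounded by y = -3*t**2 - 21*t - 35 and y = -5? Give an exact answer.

Set the curves equal: -3*t**2 - 21*t - 35 = -5, so -3*t**2 - 21*t - 30 = 0, which factors as -3*(t + 2)*(t + 5) = 0. The curves meet at t = -5, -2.
On [-5, -2], y = -3*t**2 - 21*t - 35 is on top; that piece has area ∫[-5,-2] (-3*t**2 - 21*t - 30) dt = 27/2.

27/2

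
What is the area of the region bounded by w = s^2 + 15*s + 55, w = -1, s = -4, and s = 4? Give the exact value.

On [-4, 4], (s^2 + 15*s + 55) - (-1) = s^2 + 15*s + 56 is ≥ 0 throughout, so the area is a single integral of |s^2 + 15*s + 56|.
∫[-4,4] (s^2 + 15*s + 56) ds = 1472/3.

1472/3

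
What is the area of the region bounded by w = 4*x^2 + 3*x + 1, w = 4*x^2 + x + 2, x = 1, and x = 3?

6

On [1, 3], (4*x^2 + 3*x + 1) - (4*x^2 + x + 2) = 2*x - 1 is ≥ 0 throughout, so the area is a single integral of |2*x - 1|.
∫[1,3] (2*x - 1) dx = 6.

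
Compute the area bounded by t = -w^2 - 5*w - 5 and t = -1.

9/2

Both boundary curves give t as a function of w, so integrate with respect to w. Setting them equal: -w^2 - 5*w - 4 = 0, i.e. -(w + 1)*(w + 4) = 0, so they meet at w = -4, -1.
For w in [-4, -1], t = -w^2 - 5*w - 5 is on the right; area = ∫[-4,-1] (-w^2 - 5*w - 4) dw = 9/2.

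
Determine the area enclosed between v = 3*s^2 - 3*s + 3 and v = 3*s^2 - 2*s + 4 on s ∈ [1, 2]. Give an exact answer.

5/2

On [1, 2], (3*s^2 - 3*s + 3) - (3*s^2 - 2*s + 4) = -s - 1 is ≤ 0 throughout, so the area is a single integral of |-s - 1|.
∫[1,2] (-s - 1) ds = -5/2; the area of that piece is 5/2.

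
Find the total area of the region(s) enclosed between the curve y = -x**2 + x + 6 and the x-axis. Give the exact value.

The curve meets the x-axis where -x**2 + x + 6 = 0, i.e. -(x - 3)*(x + 2) = 0, at x = -2, 3.
On [-2, 3] the curve lies above the axis; ∫[-2,3] (-x**2 + x + 6) dx = 125/6, giving area 125/6.

125/6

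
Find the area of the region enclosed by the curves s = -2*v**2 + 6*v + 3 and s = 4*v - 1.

9

Both boundary curves give s as a function of v, so integrate with respect to v. Setting them equal: -2*v**2 + 2*v + 4 = 0, i.e. -2*(v - 2)*(v + 1) = 0, so they meet at v = -1, 2.
For v in [-1, 2], s = -2*v**2 + 6*v + 3 is on the right; area = ∫[-1,2] (-2*v**2 + 2*v + 4) dv = 9.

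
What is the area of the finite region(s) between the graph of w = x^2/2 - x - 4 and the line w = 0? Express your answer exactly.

18

The curve meets the x-axis where x^2/2 - x - 4 = 0, i.e. (x - 4)*(x + 2)/2 = 0, at x = -2, 4.
On [-2, 4] the curve lies below the axis; ∫[-2,4] (x^2/2 - x - 4) dx = -18, giving area 18.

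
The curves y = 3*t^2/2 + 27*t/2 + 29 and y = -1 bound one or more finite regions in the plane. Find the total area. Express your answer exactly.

1/4

Set the curves equal: 3*t^2/2 + 27*t/2 + 29 = -1, so 3*t^2/2 + 27*t/2 + 30 = 0, which factors as 3*(t + 4)*(t + 5)/2 = 0. The curves meet at t = -5, -4.
On [-5, -4], y = -1 is on top; that piece has area ∫[-5,-4] (-(3*t^2/2 + 27*t/2 + 30)) dt = 1/4.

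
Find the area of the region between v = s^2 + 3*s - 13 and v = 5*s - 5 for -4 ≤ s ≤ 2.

124/3

The difference (s^2 + 3*s - 13) - (5*s - 5) = s^2 - 2*s - 8 changes sign at s = -2 inside [-4, 2], so split the integral there.
∫[-4,-2] (s^2 - 2*s - 8) ds = 44/3.
∫[-2,2] (s^2 - 2*s - 8) ds = -80/3; the area of that piece is 80/3.
Total area = 44/3 + 80/3 = 124/3.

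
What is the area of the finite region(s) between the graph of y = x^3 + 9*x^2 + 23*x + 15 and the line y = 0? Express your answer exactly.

8

The curve meets the x-axis where x^3 + 9*x^2 + 23*x + 15 = 0, i.e. (x + 1)*(x + 3)*(x + 5) = 0, at x = -5, -3, -1.
On [-5, -3] the curve lies above the axis; ∫[-5,-3] (x^3 + 9*x^2 + 23*x + 15) dx = 4, giving area 4.
On [-3, -1] the curve lies below the axis; ∫[-3,-1] (x^3 + 9*x^2 + 23*x + 15) dx = -4, giving area 4.
Total area = 4 + 4 = 8.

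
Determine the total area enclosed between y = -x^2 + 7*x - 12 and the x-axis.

1/6

The curve meets the x-axis where -x^2 + 7*x - 12 = 0, i.e. -(x - 4)*(x - 3) = 0, at x = 3, 4.
On [3, 4] the curve lies above the axis; ∫[3,4] (-x^2 + 7*x - 12) dx = 1/6, giving area 1/6.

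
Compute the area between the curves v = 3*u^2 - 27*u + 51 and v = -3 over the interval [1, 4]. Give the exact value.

59/2

The difference (3*u^2 - 27*u + 51) - (-3) = 3*u^2 - 27*u + 54 changes sign at u = 3 inside [1, 4], so split the integral there.
∫[1,3] (3*u^2 - 27*u + 54) du = 26.
∫[3,4] (3*u^2 - 27*u + 54) du = -7/2; the area of that piece is 7/2.
Total area = 26 + 7/2 = 59/2.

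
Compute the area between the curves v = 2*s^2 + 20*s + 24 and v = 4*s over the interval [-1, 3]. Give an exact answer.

On [-1, 3], (2*s^2 + 20*s + 24) - (4*s) = 2*s^2 + 16*s + 24 is ≥ 0 throughout, so the area is a single integral of |2*s^2 + 16*s + 24|.
∫[-1,3] (2*s^2 + 16*s + 24) ds = 536/3.

536/3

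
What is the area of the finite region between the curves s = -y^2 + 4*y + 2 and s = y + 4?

1/6

Both boundary curves give s as a function of y, so integrate with respect to y. Setting them equal: -y^2 + 3*y - 2 = 0, i.e. -(y - 2)*(y - 1) = 0, so they meet at y = 1, 2.
For y in [1, 2], s = -y^2 + 4*y + 2 is on the right; area = ∫[1,2] (-y^2 + 3*y - 2) dy = 1/6.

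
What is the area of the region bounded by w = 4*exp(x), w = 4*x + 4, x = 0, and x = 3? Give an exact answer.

On [0, 3], (4*exp(x)) - (4*x + 4) = -4*x + 4*exp(x) - 4 is ≥ 0 throughout, so the area is a single integral of |-4*x + 4*exp(x) - 4|.
∫[0,3] (-4*x + 4*exp(x) - 4) dx = -34 + 4*exp(3).

-34 + 4*exp(3)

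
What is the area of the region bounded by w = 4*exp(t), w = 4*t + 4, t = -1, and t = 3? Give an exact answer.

-32 - 4*exp(-1) + 4*exp(3)

On [-1, 3], (4*exp(t)) - (4*t + 4) = -4*t + 4*exp(t) - 4 is ≥ 0 throughout, so the area is a single integral of |-4*t + 4*exp(t) - 4|.
∫[-1,3] (-4*t + 4*exp(t) - 4) dt = -32 - 4*exp(-1) + 4*exp(3).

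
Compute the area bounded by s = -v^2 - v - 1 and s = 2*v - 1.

Both boundary curves give s as a function of v, so integrate with respect to v. Setting them equal: -v^2 - 3*v = 0, i.e. -v*(v + 3) = 0, so they meet at v = -3, 0.
For v in [-3, 0], s = -v^2 - v - 1 is on the right; area = ∫[-3,0] (-v^2 - 3*v) dv = 9/2.

9/2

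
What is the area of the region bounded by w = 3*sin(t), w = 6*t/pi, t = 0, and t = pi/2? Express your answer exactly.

3 - 3*pi/4

On [0, pi/2], (3*sin(t)) - (6*t/pi) = -6*t/pi + 3*sin(t) is ≥ 0 throughout, so the area is a single integral of |-6*t/pi + 3*sin(t)|.
∫[0,pi/2] (-6*t/pi + 3*sin(t)) dt = 3 - 3*pi/4.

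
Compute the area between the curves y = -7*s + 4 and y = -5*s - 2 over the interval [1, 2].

On [1, 2], (-7*s + 4) - (-5*s - 2) = -2*s + 6 is ≥ 0 throughout, so the area is a single integral of |-2*s + 6|.
∫[1,2] (-2*s + 6) ds = 3.

3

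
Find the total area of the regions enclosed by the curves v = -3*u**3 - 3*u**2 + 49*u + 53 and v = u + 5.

863/2

Set the curves equal: -3*u**3 - 3*u**2 + 49*u + 53 = u + 5, so -3*u**3 - 3*u**2 + 48*u + 48 = 0, which factors as -3*(u - 4)*(u + 1)*(u + 4) = 0. The curves meet at u = -4, -1, 4.
On [-4, -1], v = u + 5 is on top; that piece has area ∫[-4,-1] (-(-3*u**3 - 3*u**2 + 48*u + 48)) du = 351/4.
On [-1, 4], v = -3*u**3 - 3*u**2 + 49*u + 53 is on top; that piece has area ∫[-1,4] (-3*u**3 - 3*u**2 + 48*u + 48) du = 1375/4.
Total enclosed area = 351/4 + 1375/4 = 863/2.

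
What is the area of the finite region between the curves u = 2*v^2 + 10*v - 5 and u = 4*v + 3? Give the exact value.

125/3

Both boundary curves give u as a function of v, so integrate with respect to v. Setting them equal: 2*v^2 + 6*v - 8 = 0, i.e. 2*(v - 1)*(v + 4) = 0, so they meet at v = -4, 1.
For v in [-4, 1], u = 2*v^2 + 10*v - 5 is on the left; area = ∫[-4,1] (-(2*v^2 + 6*v - 8)) dv = 125/3.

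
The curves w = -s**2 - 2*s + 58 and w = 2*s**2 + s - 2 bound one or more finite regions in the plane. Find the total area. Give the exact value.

729/2

Set the curves equal: -s**2 - 2*s + 58 = 2*s**2 + s - 2, so -3*s**2 - 3*s + 60 = 0, which factors as -3*(s - 4)*(s + 5) = 0. The curves meet at s = -5, 4.
On [-5, 4], w = -s**2 - 2*s + 58 is on top; that piece has area ∫[-5,4] (-3*s**2 - 3*s + 60) ds = 729/2.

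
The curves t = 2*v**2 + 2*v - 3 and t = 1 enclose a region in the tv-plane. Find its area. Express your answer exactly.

Both boundary curves give t as a function of v, so integrate with respect to v. Setting them equal: 2*v**2 + 2*v - 4 = 0, i.e. 2*(v - 1)*(v + 2) = 0, so they meet at v = -2, 1.
For v in [-2, 1], t = 2*v**2 + 2*v - 3 is on the left; area = ∫[-2,1] (-(2*v**2 + 2*v - 4)) dv = 9.

9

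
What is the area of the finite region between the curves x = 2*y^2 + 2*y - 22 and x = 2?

343/3

Both boundary curves give x as a function of y, so integrate with respect to y. Setting them equal: 2*y^2 + 2*y - 24 = 0, i.e. 2*(y - 3)*(y + 4) = 0, so they meet at y = -4, 3.
For y in [-4, 3], x = 2*y^2 + 2*y - 22 is on the left; area = ∫[-4,3] (-(2*y^2 + 2*y - 24)) dy = 343/3.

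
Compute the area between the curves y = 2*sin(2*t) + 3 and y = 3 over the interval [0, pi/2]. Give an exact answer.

On [0, pi/2], (2*sin(2*t) + 3) - (3) = 2*sin(2*t) is ≥ 0 throughout, so the area is a single integral of |2*sin(2*t)|.
∫[0,pi/2] (2*sin(2*t)) dt = 2.

2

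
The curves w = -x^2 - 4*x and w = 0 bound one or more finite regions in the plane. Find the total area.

32/3

Set the curves equal: -x^2 - 4*x = 0, so -x^2 - 4*x = 0, which factors as -x*(x + 4) = 0. The curves meet at x = -4, 0.
On [-4, 0], w = -x^2 - 4*x is on top; that piece has area ∫[-4,0] (-x^2 - 4*x) dx = 32/3.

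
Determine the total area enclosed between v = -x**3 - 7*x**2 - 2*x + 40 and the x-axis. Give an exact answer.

The curve meets the x-axis where -x**3 - 7*x**2 - 2*x + 40 = 0, i.e. -(x - 2)*(x + 4)*(x + 5) = 0, at x = -5, -4, 2.
On [-5, -4] the curve lies below the axis; ∫[-5,-4] (-x**3 - 7*x**2 - 2*x + 40) dx = -13/12, giving area 13/12.
On [-4, 2] the curve lies above the axis; ∫[-4,2] (-x**3 - 7*x**2 - 2*x + 40) dx = 144, giving area 144.
Total area = 13/12 + 144 = 1741/12.

1741/12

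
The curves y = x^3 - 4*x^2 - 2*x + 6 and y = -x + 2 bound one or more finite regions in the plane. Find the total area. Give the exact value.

Set the curves equal: x^3 - 4*x^2 - 2*x + 6 = -x + 2, so x^3 - 4*x^2 - x + 4 = 0, which factors as (x - 4)*(x - 1)*(x + 1) = 0. The curves meet at x = -1, 1, 4.
On [-1, 1], y = x^3 - 4*x^2 - 2*x + 6 is on top; that piece has area ∫[-1,1] (x^3 - 4*x^2 - x + 4) dx = 16/3.
On [1, 4], y = -x + 2 is on top; that piece has area ∫[1,4] (-(x^3 - 4*x^2 - x + 4)) dx = 63/4.
Total enclosed area = 16/3 + 63/4 = 253/12.

253/12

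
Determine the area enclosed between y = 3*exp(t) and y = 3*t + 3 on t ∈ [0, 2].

-15 + 3*exp(2)

On [0, 2], (3*exp(t)) - (3*t + 3) = -3*t + 3*exp(t) - 3 is ≥ 0 throughout, so the area is a single integral of |-3*t + 3*exp(t) - 3|.
∫[0,2] (-3*t + 3*exp(t) - 3) dt = -15 + 3*exp(2).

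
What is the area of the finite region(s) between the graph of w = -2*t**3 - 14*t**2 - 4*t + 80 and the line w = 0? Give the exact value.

The curve meets the t-axis where -2*t**3 - 14*t**2 - 4*t + 80 = 0, i.e. -2*(t - 2)*(t + 4)*(t + 5) = 0, at t = -5, -4, 2.
On [-5, -4] the curve lies below the axis; ∫[-5,-4] (-2*t**3 - 14*t**2 - 4*t + 80) dt = -13/6, giving area 13/6.
On [-4, 2] the curve lies above the axis; ∫[-4,2] (-2*t**3 - 14*t**2 - 4*t + 80) dt = 288, giving area 288.
Total area = 13/6 + 288 = 1741/6.

1741/6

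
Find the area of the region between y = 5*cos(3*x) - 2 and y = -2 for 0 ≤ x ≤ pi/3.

The difference (5*cos(3*x) - 2) - (-2) = 5*cos(3*x) changes sign at x = pi/6 inside [0, pi/3], so split the integral there.
∫[0,pi/6] (5*cos(3*x)) dx = 5/3.
∫[pi/6,pi/3] (5*cos(3*x)) dx = -5/3; the area of that piece is 5/3.
Total area = 5/3 + 5/3 = 10/3.

10/3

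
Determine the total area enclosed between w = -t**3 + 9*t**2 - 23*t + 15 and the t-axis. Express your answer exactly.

The curve meets the t-axis where -t**3 + 9*t**2 - 23*t + 15 = 0, i.e. -(t - 5)*(t - 3)*(t - 1) = 0, at t = 1, 3, 5.
On [1, 3] the curve lies below the axis; ∫[1,3] (-t**3 + 9*t**2 - 23*t + 15) dt = -4, giving area 4.
On [3, 5] the curve lies above the axis; ∫[3,5] (-t**3 + 9*t**2 - 23*t + 15) dt = 4, giving area 4.
Total area = 4 + 4 = 8.

8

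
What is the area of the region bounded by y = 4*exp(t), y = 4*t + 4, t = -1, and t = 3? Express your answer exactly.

-32 - 4*exp(-1) + 4*exp(3)

On [-1, 3], (4*exp(t)) - (4*t + 4) = -4*t + 4*exp(t) - 4 is ≥ 0 throughout, so the area is a single integral of |-4*t + 4*exp(t) - 4|.
∫[-1,3] (-4*t + 4*exp(t) - 4) dt = -32 - 4*exp(-1) + 4*exp(3).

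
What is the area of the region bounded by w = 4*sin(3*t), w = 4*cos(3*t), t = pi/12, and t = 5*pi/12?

On [pi/12, 5*pi/12], (4*sin(3*t)) - (4*cos(3*t)) = 4*sin(3*t) - 4*cos(3*t) is ≥ 0 throughout, so the area is a single integral of |4*sin(3*t) - 4*cos(3*t)|.
∫[pi/12,5*pi/12] (4*sin(3*t) - 4*cos(3*t)) dt = 8*sqrt(2)/3.

8*sqrt(2)/3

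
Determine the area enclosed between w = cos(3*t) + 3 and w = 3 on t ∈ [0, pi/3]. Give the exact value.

2/3

The difference (cos(3*t) + 3) - (3) = cos(3*t) changes sign at t = pi/6 inside [0, pi/3], so split the integral there.
∫[0,pi/6] (cos(3*t)) dt = 1/3.
∫[pi/6,pi/3] (cos(3*t)) dt = -1/3; the area of that piece is 1/3.
Total area = 1/3 + 1/3 = 2/3.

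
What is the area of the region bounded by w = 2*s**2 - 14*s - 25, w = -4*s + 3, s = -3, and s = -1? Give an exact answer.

18

The difference (2*s**2 - 14*s - 25) - (-4*s + 3) = 2*s**2 - 10*s - 28 changes sign at s = -2 inside [-3, -1], so split the integral there.
∫[-3,-2] (2*s**2 - 10*s - 28) ds = 29/3.
∫[-2,-1] (2*s**2 - 10*s - 28) ds = -25/3; the area of that piece is 25/3.
Total area = 29/3 + 25/3 = 18.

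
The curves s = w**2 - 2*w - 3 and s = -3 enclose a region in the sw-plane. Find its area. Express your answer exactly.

4/3

Both boundary curves give s as a function of w, so integrate with respect to w. Setting them equal: w**2 - 2*w = 0, i.e. w*(w - 2) = 0, so they meet at w = 0, 2.
For w in [0, 2], s = w**2 - 2*w - 3 is on the left; area = ∫[0,2] (-(w**2 - 2*w)) dw = 4/3.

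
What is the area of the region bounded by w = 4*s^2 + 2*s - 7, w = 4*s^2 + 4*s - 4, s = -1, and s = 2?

12

On [-1, 2], (4*s^2 + 2*s - 7) - (4*s^2 + 4*s - 4) = -2*s - 3 is ≤ 0 throughout, so the area is a single integral of |-2*s - 3|.
∫[-1,2] (-2*s - 3) ds = -12; the area of that piece is 12.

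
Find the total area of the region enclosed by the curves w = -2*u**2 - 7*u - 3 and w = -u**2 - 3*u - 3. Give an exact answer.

32/3

Set the curves equal: -2*u**2 - 7*u - 3 = -u**2 - 3*u - 3, so -u**2 - 4*u = 0, which factors as -u*(u + 4) = 0. The curves meet at u = -4, 0.
On [-4, 0], w = -2*u**2 - 7*u - 3 is on top; that piece has area ∫[-4,0] (-u**2 - 4*u) du = 32/3.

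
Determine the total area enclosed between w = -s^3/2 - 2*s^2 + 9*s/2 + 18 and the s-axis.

The curve meets the s-axis where -s^3/2 - 2*s^2 + 9*s/2 + 18 = 0, i.e. -(s - 3)*(s + 3)*(s + 4)/2 = 0, at s = -4, -3, 3.
On [-4, -3] the curve lies below the axis; ∫[-4,-3] (-s^3/2 - 2*s^2 + 9*s/2 + 18) ds = -13/24, giving area 13/24.
On [-3, 3] the curve lies above the axis; ∫[-3,3] (-s^3/2 - 2*s^2 + 9*s/2 + 18) ds = 72, giving area 72.
Total area = 13/24 + 72 = 1741/24.

1741/24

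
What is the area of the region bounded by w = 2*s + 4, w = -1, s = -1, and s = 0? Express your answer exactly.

4

On [-1, 0], (2*s + 4) - (-1) = 2*s + 5 is ≥ 0 throughout, so the area is a single integral of |2*s + 5|.
∫[-1,0] (2*s + 5) ds = 4.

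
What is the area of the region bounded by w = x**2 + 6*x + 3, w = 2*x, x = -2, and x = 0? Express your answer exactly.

2

The difference (x**2 + 6*x + 3) - (2*x) = x**2 + 4*x + 3 changes sign at x = -1 inside [-2, 0], so split the integral there.
∫[-2,-1] (x**2 + 4*x + 3) dx = -2/3; the area of that piece is 2/3.
∫[-1,0] (x**2 + 4*x + 3) dx = 4/3.
Total area = 2/3 + 4/3 = 2.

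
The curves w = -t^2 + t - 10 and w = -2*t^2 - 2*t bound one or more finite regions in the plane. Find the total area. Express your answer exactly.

Set the curves equal: -t^2 + t - 10 = -2*t^2 - 2*t, so t^2 + 3*t - 10 = 0, which factors as (t - 2)*(t + 5) = 0. The curves meet at t = -5, 2.
On [-5, 2], w = -2*t^2 - 2*t is on top; that piece has area ∫[-5,2] (-(t^2 + 3*t - 10)) dt = 343/6.

343/6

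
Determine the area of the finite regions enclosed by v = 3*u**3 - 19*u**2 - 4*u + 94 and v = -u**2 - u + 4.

Set the curves equal: 3*u**3 - 19*u**2 - 4*u + 94 = -u**2 - u + 4, so 3*u**3 - 18*u**2 - 3*u + 90 = 0, which factors as 3*(u - 5)*(u - 3)*(u + 2) = 0. The curves meet at u = -2, 3, 5.
On [-2, 3], v = 3*u**3 - 19*u**2 - 4*u + 94 is on top; that piece has area ∫[-2,3] (3*u**3 - 18*u**2 - 3*u + 90) du = 1125/4.
On [3, 5], v = -u**2 - u + 4 is on top; that piece has area ∫[3,5] (-(3*u**3 - 18*u**2 - 3*u + 90)) du = 24.
Total enclosed area = 1125/4 + 24 = 1221/4.

1221/4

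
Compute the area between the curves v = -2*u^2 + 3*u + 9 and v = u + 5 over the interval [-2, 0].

The difference (-2*u^2 + 3*u + 9) - (u + 5) = -2*u^2 + 2*u + 4 changes sign at u = -1 inside [-2, 0], so split the integral there.
∫[-2,-1] (-2*u^2 + 2*u + 4) du = -11/3; the area of that piece is 11/3.
∫[-1,0] (-2*u^2 + 2*u + 4) du = 7/3.
Total area = 11/3 + 7/3 = 6.

6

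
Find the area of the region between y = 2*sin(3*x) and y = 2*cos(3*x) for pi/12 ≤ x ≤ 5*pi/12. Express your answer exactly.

On [pi/12, 5*pi/12], (2*sin(3*x)) - (2*cos(3*x)) = 2*sin(3*x) - 2*cos(3*x) is ≥ 0 throughout, so the area is a single integral of |2*sin(3*x) - 2*cos(3*x)|.
∫[pi/12,5*pi/12] (2*sin(3*x) - 2*cos(3*x)) dx = 4*sqrt(2)/3.

4*sqrt(2)/3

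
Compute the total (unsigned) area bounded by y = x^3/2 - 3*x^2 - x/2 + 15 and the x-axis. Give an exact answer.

The curve meets the x-axis where x^3/2 - 3*x^2 - x/2 + 15 = 0, i.e. (x - 5)*(x - 3)*(x + 2)/2 = 0, at x = -2, 3, 5.
On [-2, 3] the curve lies above the axis; ∫[-2,3] (x^3/2 - 3*x^2 - x/2 + 15) dx = 375/8, giving area 375/8.
On [3, 5] the curve lies below the axis; ∫[3,5] (x^3/2 - 3*x^2 - x/2 + 15) dx = -4, giving area 4.
Total area = 375/8 + 4 = 407/8.

407/8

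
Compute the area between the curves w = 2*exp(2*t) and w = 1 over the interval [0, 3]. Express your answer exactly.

On [0, 3], (2*exp(2*t)) - (1) = 2*exp(2*t) - 1 is ≥ 0 throughout, so the area is a single integral of |2*exp(2*t) - 1|.
∫[0,3] (2*exp(2*t) - 1) dt = -4 + exp(6).

-4 + exp(6)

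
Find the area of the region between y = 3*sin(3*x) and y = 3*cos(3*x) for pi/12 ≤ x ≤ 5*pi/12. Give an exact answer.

On [pi/12, 5*pi/12], (3*sin(3*x)) - (3*cos(3*x)) = 3*sin(3*x) - 3*cos(3*x) is ≥ 0 throughout, so the area is a single integral of |3*sin(3*x) - 3*cos(3*x)|.
∫[pi/12,5*pi/12] (3*sin(3*x) - 3*cos(3*x)) dx = 2*sqrt(2).

2*sqrt(2)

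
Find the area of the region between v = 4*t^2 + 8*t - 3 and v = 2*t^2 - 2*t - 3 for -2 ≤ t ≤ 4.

412/3

The difference (4*t^2 + 8*t - 3) - (2*t^2 - 2*t - 3) = 2*t^2 + 10*t changes sign at t = 0 inside [-2, 4], so split the integral there.
∫[-2,0] (2*t^2 + 10*t) dt = -44/3; the area of that piece is 44/3.
∫[0,4] (2*t^2 + 10*t) dt = 368/3.
Total area = 44/3 + 368/3 = 412/3.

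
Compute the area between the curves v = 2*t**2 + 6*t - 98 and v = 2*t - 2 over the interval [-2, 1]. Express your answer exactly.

288

On [-2, 1], (2*t**2 + 6*t - 98) - (2*t - 2) = 2*t**2 + 4*t - 96 is ≤ 0 throughout, so the area is a single integral of |2*t**2 + 4*t - 96|.
∫[-2,1] (2*t**2 + 4*t - 96) dt = -288; the area of that piece is 288.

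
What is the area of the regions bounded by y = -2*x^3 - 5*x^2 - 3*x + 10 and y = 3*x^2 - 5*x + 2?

Set the curves equal: -2*x^3 - 5*x^2 - 3*x + 10 = 3*x^2 - 5*x + 2, so -2*x^3 - 8*x^2 + 2*x + 8 = 0, which factors as -2*(x - 1)*(x + 1)*(x + 4) = 0. The curves meet at x = -4, -1, 1.
On [-4, -1], y = 3*x^2 - 5*x + 2 is on top; that piece has area ∫[-4,-1] (-(-2*x^3 - 8*x^2 + 2*x + 8)) dx = 63/2.
On [-1, 1], y = -2*x^3 - 5*x^2 - 3*x + 10 is on top; that piece has area ∫[-1,1] (-2*x^3 - 8*x^2 + 2*x + 8) dx = 32/3.
Total enclosed area = 63/2 + 32/3 = 253/6.

253/6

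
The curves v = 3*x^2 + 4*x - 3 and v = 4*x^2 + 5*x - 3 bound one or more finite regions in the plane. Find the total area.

Set the curves equal: 3*x^2 + 4*x - 3 = 4*x^2 + 5*x - 3, so -x^2 - x = 0, which factors as -x*(x + 1) = 0. The curves meet at x = -1, 0.
On [-1, 0], v = 3*x^2 + 4*x - 3 is on top; that piece has area ∫[-1,0] (-x^2 - x) dx = 1/6.

1/6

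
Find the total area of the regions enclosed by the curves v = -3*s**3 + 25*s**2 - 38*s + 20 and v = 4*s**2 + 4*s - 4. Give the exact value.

37/4

Set the curves equal: -3*s**3 + 25*s**2 - 38*s + 20 = 4*s**2 + 4*s - 4, so -3*s**3 + 21*s**2 - 42*s + 24 = 0, which factors as -3*(s - 4)*(s - 2)*(s - 1) = 0. The curves meet at s = 1, 2, 4.
On [1, 2], v = 4*s**2 + 4*s - 4 is on top; that piece has area ∫[1,2] (-(-3*s**3 + 21*s**2 - 42*s + 24)) ds = 5/4.
On [2, 4], v = -3*s**3 + 25*s**2 - 38*s + 20 is on top; that piece has area ∫[2,4] (-3*s**3 + 21*s**2 - 42*s + 24) ds = 8.
Total enclosed area = 5/4 + 8 = 37/4.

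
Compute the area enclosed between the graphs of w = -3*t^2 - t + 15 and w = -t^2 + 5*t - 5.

Set the curves equal: -3*t^2 - t + 15 = -t^2 + 5*t - 5, so -2*t^2 - 6*t + 20 = 0, which factors as -2*(t - 2)*(t + 5) = 0. The curves meet at t = -5, 2.
On [-5, 2], w = -3*t^2 - t + 15 is on top; that piece has area ∫[-5,2] (-2*t^2 - 6*t + 20) dt = 343/3.

343/3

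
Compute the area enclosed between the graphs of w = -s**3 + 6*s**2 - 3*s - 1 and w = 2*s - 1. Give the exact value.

131/4

Set the curves equal: -s**3 + 6*s**2 - 3*s - 1 = 2*s - 1, so -s**3 + 6*s**2 - 5*s = 0, which factors as -s*(s - 5)*(s - 1) = 0. The curves meet at s = 0, 1, 5.
On [0, 1], w = 2*s - 1 is on top; that piece has area ∫[0,1] (-(-s**3 + 6*s**2 - 5*s)) ds = 3/4.
On [1, 5], w = -s**3 + 6*s**2 - 3*s - 1 is on top; that piece has area ∫[1,5] (-s**3 + 6*s**2 - 5*s) ds = 32.
Total enclosed area = 3/4 + 32 = 131/4.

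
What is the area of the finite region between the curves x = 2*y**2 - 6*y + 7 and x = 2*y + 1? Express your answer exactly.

8/3

Both boundary curves give x as a function of y, so integrate with respect to y. Setting them equal: 2*y**2 - 8*y + 6 = 0, i.e. 2*(y - 3)*(y - 1) = 0, so they meet at y = 1, 3.
For y in [1, 3], x = 2*y**2 - 6*y + 7 is on the left; area = ∫[1,3] (-(2*y**2 - 8*y + 6)) dy = 8/3.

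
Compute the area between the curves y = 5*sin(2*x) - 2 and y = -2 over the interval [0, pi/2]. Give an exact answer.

On [0, pi/2], (5*sin(2*x) - 2) - (-2) = 5*sin(2*x) is ≥ 0 throughout, so the area is a single integral of |5*sin(2*x)|.
∫[0,pi/2] (5*sin(2*x)) dx = 5.

5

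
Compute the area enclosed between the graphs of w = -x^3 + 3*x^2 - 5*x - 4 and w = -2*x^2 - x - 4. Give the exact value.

Set the curves equal: -x^3 + 3*x^2 - 5*x - 4 = -2*x^2 - x - 4, so -x^3 + 5*x^2 - 4*x = 0, which factors as -x*(x - 4)*(x - 1) = 0. The curves meet at x = 0, 1, 4.
On [0, 1], w = -2*x^2 - x - 4 is on top; that piece has area ∫[0,1] (-(-x^3 + 5*x^2 - 4*x)) dx = 7/12.
On [1, 4], w = -x^3 + 3*x^2 - 5*x - 4 is on top; that piece has area ∫[1,4] (-x^3 + 5*x^2 - 4*x) dx = 45/4.
Total enclosed area = 7/12 + 45/4 = 71/6.

71/6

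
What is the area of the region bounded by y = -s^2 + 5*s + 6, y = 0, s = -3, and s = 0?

The difference (-s^2 + 5*s + 6) - (0) = -s^2 + 5*s + 6 changes sign at s = -1 inside [-3, 0], so split the integral there.
∫[-3,-1] (-s^2 + 5*s + 6) ds = -50/3; the area of that piece is 50/3.
∫[-1,0] (-s^2 + 5*s + 6) ds = 19/6.
Total area = 50/3 + 19/6 = 119/6.

119/6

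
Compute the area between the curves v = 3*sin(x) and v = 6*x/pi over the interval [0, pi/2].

3 - 3*pi/4

On [0, pi/2], (3*sin(x)) - (6*x/pi) = -6*x/pi + 3*sin(x) is ≥ 0 throughout, so the area is a single integral of |-6*x/pi + 3*sin(x)|.
∫[0,pi/2] (-6*x/pi + 3*sin(x)) dx = 3 - 3*pi/4.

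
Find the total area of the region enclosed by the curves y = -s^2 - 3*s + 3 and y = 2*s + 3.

125/6

Set the curves equal: -s^2 - 3*s + 3 = 2*s + 3, so -s^2 - 5*s = 0, which factors as -s*(s + 5) = 0. The curves meet at s = -5, 0.
On [-5, 0], y = -s^2 - 3*s + 3 is on top; that piece has area ∫[-5,0] (-s^2 - 5*s) ds = 125/6.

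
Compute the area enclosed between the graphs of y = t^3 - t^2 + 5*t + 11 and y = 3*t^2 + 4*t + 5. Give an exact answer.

71/6

Set the curves equal: t^3 - t^2 + 5*t + 11 = 3*t^2 + 4*t + 5, so t^3 - 4*t^2 + t + 6 = 0, which factors as (t - 3)*(t - 2)*(t + 1) = 0. The curves meet at t = -1, 2, 3.
On [-1, 2], y = t^3 - t^2 + 5*t + 11 is on top; that piece has area ∫[-1,2] (t^3 - 4*t^2 + t + 6) dt = 45/4.
On [2, 3], y = 3*t^2 + 4*t + 5 is on top; that piece has area ∫[2,3] (-(t^3 - 4*t^2 + t + 6)) dt = 7/12.
Total enclosed area = 45/4 + 7/12 = 71/6.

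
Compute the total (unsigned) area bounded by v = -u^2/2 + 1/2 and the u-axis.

2/3

The curve meets the u-axis where -u^2/2 + 1/2 = 0, i.e. -(u - 1)*(u + 1)/2 = 0, at u = -1, 1.
On [-1, 1] the curve lies above the axis; ∫[-1,1] (-u^2/2 + 1/2) du = 2/3, giving area 2/3.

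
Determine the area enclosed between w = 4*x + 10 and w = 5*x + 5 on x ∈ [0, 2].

8

On [0, 2], (4*x + 10) - (5*x + 5) = -x + 5 is ≥ 0 throughout, so the area is a single integral of |-x + 5|.
∫[0,2] (-x + 5) dx = 8.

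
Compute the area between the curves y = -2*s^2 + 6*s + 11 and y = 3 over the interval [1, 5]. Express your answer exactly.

98/3

The difference (-2*s^2 + 6*s + 11) - (3) = -2*s^2 + 6*s + 8 changes sign at s = 4 inside [1, 5], so split the integral there.
∫[1,4] (-2*s^2 + 6*s + 8) ds = 27.
∫[4,5] (-2*s^2 + 6*s + 8) ds = -17/3; the area of that piece is 17/3.
Total area = 27 + 17/3 = 98/3.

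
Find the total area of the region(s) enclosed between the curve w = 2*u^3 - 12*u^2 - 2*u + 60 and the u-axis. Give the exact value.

The curve meets the u-axis where 2*u^3 - 12*u^2 - 2*u + 60 = 0, i.e. 2*(u - 5)*(u - 3)*(u + 2) = 0, at u = -2, 3, 5.
On [-2, 3] the curve lies above the axis; ∫[-2,3] (2*u^3 - 12*u^2 - 2*u + 60) du = 375/2, giving area 375/2.
On [3, 5] the curve lies below the axis; ∫[3,5] (2*u^3 - 12*u^2 - 2*u + 60) du = -16, giving area 16.
Total area = 375/2 + 16 = 407/2.

407/2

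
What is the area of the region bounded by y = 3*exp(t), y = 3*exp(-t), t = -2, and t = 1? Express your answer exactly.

-12 + 3*exp(-2) + 3*exp(-1) + 3*exp(1) + 3*exp(2)

The difference (3*exp(t)) - (3*exp(-t)) = 3*exp(t) - 3*exp(-t) changes sign at t = 0 inside [-2, 1], so split the integral there.
∫[-2,0] (3*exp(t) - 3*exp(-t)) dt = -3*exp(2) - 3*exp(-2) + 6; the area of that piece is -6 + 3*exp(-2) + 3*exp(2).
∫[0,1] (3*exp(t) - 3*exp(-t)) dt = -6 + 3*exp(-1) + 3*exp(1).
Total area = (-6 + 3*exp(-2) + 3*exp(2)) + (-6 + 3*exp(-1) + 3*exp(1)) = -12 + 3*exp(-2) + 3*exp(-1) + 3*exp(1) + 3*exp(2).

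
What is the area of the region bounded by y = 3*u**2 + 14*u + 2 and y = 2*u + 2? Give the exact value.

32

Set the curves equal: 3*u**2 + 14*u + 2 = 2*u + 2, so 3*u**2 + 12*u = 0, which factors as 3*u*(u + 4) = 0. The curves meet at u = -4, 0.
On [-4, 0], y = 2*u + 2 is on top; that piece has area ∫[-4,0] (-(3*u**2 + 12*u)) du = 32.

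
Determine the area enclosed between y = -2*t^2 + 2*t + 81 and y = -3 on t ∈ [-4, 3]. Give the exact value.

1561/3

On [-4, 3], (-2*t^2 + 2*t + 81) - (-3) = -2*t^2 + 2*t + 84 is ≥ 0 throughout, so the area is a single integral of |-2*t^2 + 2*t + 84|.
∫[-4,3] (-2*t^2 + 2*t + 84) dt = 1561/3.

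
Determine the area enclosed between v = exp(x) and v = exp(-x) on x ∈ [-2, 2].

The difference (exp(x)) - (exp(-x)) = exp(x) - exp(-x) changes sign at x = 0 inside [-2, 2], so split the integral there.
∫[-2,0] (exp(x) - exp(-x)) dx = -exp(2) - exp(-2) + 2; the area of that piece is -2 + exp(-2) + exp(2).
∫[0,2] (exp(x) - exp(-x)) dx = -2 + exp(-2) + exp(2).
Total area = (-2 + exp(-2) + exp(2)) + (-2 + exp(-2) + exp(2)) = -4 + 2*exp(-2) + 2*exp(2).

-4 + 2*exp(-2) + 2*exp(2)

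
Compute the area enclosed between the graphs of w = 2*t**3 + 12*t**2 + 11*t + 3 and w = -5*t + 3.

16

Set the curves equal: 2*t**3 + 12*t**2 + 11*t + 3 = -5*t + 3, so 2*t**3 + 12*t**2 + 16*t = 0, which factors as 2*t*(t + 2)*(t + 4) = 0. The curves meet at t = -4, -2, 0.
On [-4, -2], w = 2*t**3 + 12*t**2 + 11*t + 3 is on top; that piece has area ∫[-4,-2] (2*t**3 + 12*t**2 + 16*t) dt = 8.
On [-2, 0], w = -5*t + 3 is on top; that piece has area ∫[-2,0] (-(2*t**3 + 12*t**2 + 16*t)) dt = 8.
Total enclosed area = 8 + 8 = 16.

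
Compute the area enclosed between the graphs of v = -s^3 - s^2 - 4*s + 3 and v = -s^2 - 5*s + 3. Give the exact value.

Set the curves equal: -s^3 - s^2 - 4*s + 3 = -s^2 - 5*s + 3, so -s^3 + s = 0, which factors as -s*(s - 1)*(s + 1) = 0. The curves meet at s = -1, 0, 1.
On [-1, 0], v = -s^2 - 5*s + 3 is on top; that piece has area ∫[-1,0] (-(-s^3 + s)) ds = 1/4.
On [0, 1], v = -s^3 - s^2 - 4*s + 3 is on top; that piece has area ∫[0,1] (-s^3 + s) ds = 1/4.
Total enclosed area = 1/4 + 1/4 = 1/2.

1/2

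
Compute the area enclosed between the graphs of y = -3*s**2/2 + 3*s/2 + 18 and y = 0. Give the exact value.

Set the curves equal: -3*s**2/2 + 3*s/2 + 18 = 0, so -3*s**2/2 + 3*s/2 + 18 = 0, which factors as -3*(s - 4)*(s + 3)/2 = 0. The curves meet at s = -3, 4.
On [-3, 4], y = -3*s**2/2 + 3*s/2 + 18 is on top; that piece has area ∫[-3,4] (-3*s**2/2 + 3*s/2 + 18) ds = 343/4.

343/4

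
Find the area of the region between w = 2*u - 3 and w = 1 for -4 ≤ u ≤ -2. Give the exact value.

On [-4, -2], (2*u - 3) - (1) = 2*u - 4 is ≤ 0 throughout, so the area is a single integral of |2*u - 4|.
∫[-4,-2] (2*u - 4) du = -20; the area of that piece is 20.

20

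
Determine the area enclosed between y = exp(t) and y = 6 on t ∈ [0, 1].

On [0, 1], (exp(t)) - (6) = exp(t) - 6 is ≤ 0 throughout, so the area is a single integral of |exp(t) - 6|.
∫[0,1] (exp(t) - 6) dt = -7 + exp(1); the area of that piece is 7 - exp(1).

7 - exp(1)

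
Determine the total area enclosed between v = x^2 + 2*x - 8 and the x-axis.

The curve meets the x-axis where x^2 + 2*x - 8 = 0, i.e. (x - 2)*(x + 4) = 0, at x = -4, 2.
On [-4, 2] the curve lies below the axis; ∫[-4,2] (x^2 + 2*x - 8) dx = -36, giving area 36.

36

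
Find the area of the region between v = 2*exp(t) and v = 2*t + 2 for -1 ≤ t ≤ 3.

On [-1, 3], (2*exp(t)) - (2*t + 2) = -2*t + 2*exp(t) - 2 is ≥ 0 throughout, so the area is a single integral of |-2*t + 2*exp(t) - 2|.
∫[-1,3] (-2*t + 2*exp(t) - 2) dt = -16 - 2*exp(-1) + 2*exp(3).

-16 - 2*exp(-1) + 2*exp(3)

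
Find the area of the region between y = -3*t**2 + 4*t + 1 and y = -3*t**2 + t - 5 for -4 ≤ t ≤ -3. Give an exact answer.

9/2

On [-4, -3], (-3*t**2 + 4*t + 1) - (-3*t**2 + t - 5) = 3*t + 6 is ≤ 0 throughout, so the area is a single integral of |3*t + 6|.
∫[-4,-3] (3*t + 6) dt = -9/2; the area of that piece is 9/2.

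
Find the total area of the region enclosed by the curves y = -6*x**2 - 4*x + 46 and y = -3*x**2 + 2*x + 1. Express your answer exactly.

256

Set the curves equal: -6*x**2 - 4*x + 46 = -3*x**2 + 2*x + 1, so -3*x**2 - 6*x + 45 = 0, which factors as -3*(x - 3)*(x + 5) = 0. The curves meet at x = -5, 3.
On [-5, 3], y = -6*x**2 - 4*x + 46 is on top; that piece has area ∫[-5,3] (-3*x**2 - 6*x + 45) dx = 256.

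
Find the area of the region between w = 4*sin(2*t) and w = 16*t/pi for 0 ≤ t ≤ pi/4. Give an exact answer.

2 - pi/2

On [0, pi/4], (4*sin(2*t)) - (16*t/pi) = -16*t/pi + 4*sin(2*t) is ≥ 0 throughout, so the area is a single integral of |-16*t/pi + 4*sin(2*t)|.
∫[0,pi/4] (-16*t/pi + 4*sin(2*t)) dt = 2 - pi/2.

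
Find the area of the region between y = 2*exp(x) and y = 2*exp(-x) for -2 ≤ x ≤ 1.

-8 + 2*exp(-2) + 2*exp(-1) + 2*exp(1) + 2*exp(2)

The difference (2*exp(x)) - (2*exp(-x)) = 2*exp(x) - 2*exp(-x) changes sign at x = 0 inside [-2, 1], so split the integral there.
∫[-2,0] (2*exp(x) - 2*exp(-x)) dx = -2*exp(2) - 2*exp(-2) + 4; the area of that piece is -4 + 2*exp(-2) + 2*exp(2).
∫[0,1] (2*exp(x) - 2*exp(-x)) dx = -4 + 2*exp(-1) + 2*exp(1).
Total area = (-4 + 2*exp(-2) + 2*exp(2)) + (-4 + 2*exp(-1) + 2*exp(1)) = -8 + 2*exp(-2) + 2*exp(-1) + 2*exp(1) + 2*exp(2).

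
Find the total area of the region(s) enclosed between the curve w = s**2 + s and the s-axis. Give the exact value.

1/6

The curve meets the s-axis where s**2 + s = 0, i.e. s*(s + 1) = 0, at s = -1, 0.
On [-1, 0] the curve lies below the axis; ∫[-1,0] (s**2 + s) ds = -1/6, giving area 1/6.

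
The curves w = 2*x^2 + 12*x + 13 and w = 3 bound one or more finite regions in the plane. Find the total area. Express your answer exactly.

Set the curves equal: 2*x^2 + 12*x + 13 = 3, so 2*x^2 + 12*x + 10 = 0, which factors as 2*(x + 1)*(x + 5) = 0. The curves meet at x = -5, -1.
On [-5, -1], w = 3 is on top; that piece has area ∫[-5,-1] (-(2*x^2 + 12*x + 10)) dx = 64/3.

64/3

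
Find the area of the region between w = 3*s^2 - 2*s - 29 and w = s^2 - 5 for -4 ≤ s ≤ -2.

14

The difference (3*s^2 - 2*s - 29) - (s^2 - 5) = 2*s^2 - 2*s - 24 changes sign at s = -3 inside [-4, -2], so split the integral there.
∫[-4,-3] (2*s^2 - 2*s - 24) ds = 23/3.
∫[-3,-2] (2*s^2 - 2*s - 24) ds = -19/3; the area of that piece is 19/3.
Total area = 23/3 + 19/3 = 14.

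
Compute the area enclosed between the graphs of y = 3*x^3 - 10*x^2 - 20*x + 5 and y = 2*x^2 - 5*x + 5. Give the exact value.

Set the curves equal: 3*x^3 - 10*x^2 - 20*x + 5 = 2*x^2 - 5*x + 5, so 3*x^3 - 12*x^2 - 15*x = 0, which factors as 3*x*(x - 5)*(x + 1) = 0. The curves meet at x = -1, 0, 5.
On [-1, 0], y = 3*x^3 - 10*x^2 - 20*x + 5 is on top; that piece has area ∫[-1,0] (3*x^3 - 12*x^2 - 15*x) dx = 11/4.
On [0, 5], y = 2*x^2 - 5*x + 5 is on top; that piece has area ∫[0,5] (-(3*x^3 - 12*x^2 - 15*x)) dx = 875/4.
Total enclosed area = 11/4 + 875/4 = 443/2.

443/2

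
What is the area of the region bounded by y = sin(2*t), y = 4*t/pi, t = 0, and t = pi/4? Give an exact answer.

On [0, pi/4], (sin(2*t)) - (4*t/pi) = -4*t/pi + sin(2*t) is ≥ 0 throughout, so the area is a single integral of |-4*t/pi + sin(2*t)|.
∫[0,pi/4] (-4*t/pi + sin(2*t)) dt = 1/2 - pi/8.

1/2 - pi/8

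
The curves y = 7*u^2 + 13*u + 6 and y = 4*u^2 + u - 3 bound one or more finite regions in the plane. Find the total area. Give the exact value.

Set the curves equal: 7*u^2 + 13*u + 6 = 4*u^2 + u - 3, so 3*u^2 + 12*u + 9 = 0, which factors as 3*(u + 1)*(u + 3) = 0. The curves meet at u = -3, -1.
On [-3, -1], y = 4*u^2 + u - 3 is on top; that piece has area ∫[-3,-1] (-(3*u^2 + 12*u + 9)) du = 4.

4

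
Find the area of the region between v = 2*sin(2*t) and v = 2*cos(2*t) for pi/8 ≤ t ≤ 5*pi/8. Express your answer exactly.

2*sqrt(2)

On [pi/8, 5*pi/8], (2*sin(2*t)) - (2*cos(2*t)) = 2*sin(2*t) - 2*cos(2*t) is ≥ 0 throughout, so the area is a single integral of |2*sin(2*t) - 2*cos(2*t)|.
∫[pi/8,5*pi/8] (2*sin(2*t) - 2*cos(2*t)) dt = 2*sqrt(2).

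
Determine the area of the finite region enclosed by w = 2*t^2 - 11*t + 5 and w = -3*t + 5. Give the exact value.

Set the curves equal: 2*t^2 - 11*t + 5 = -3*t + 5, so 2*t^2 - 8*t = 0, which factors as 2*t*(t - 4) = 0. The curves meet at t = 0, 4.
On [0, 4], w = -3*t + 5 is on top; that piece has area ∫[0,4] (-(2*t^2 - 8*t)) dt = 64/3.

64/3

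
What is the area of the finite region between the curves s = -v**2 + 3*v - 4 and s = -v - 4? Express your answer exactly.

32/3

Both boundary curves give s as a function of v, so integrate with respect to v. Setting them equal: -v**2 + 4*v = 0, i.e. -v*(v - 4) = 0, so they meet at v = 0, 4.
For v in [0, 4], s = -v**2 + 3*v - 4 is on the right; area = ∫[0,4] (-v**2 + 4*v) dv = 32/3.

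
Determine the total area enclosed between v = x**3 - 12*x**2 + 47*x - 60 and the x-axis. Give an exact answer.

The curve meets the x-axis where x**3 - 12*x**2 + 47*x - 60 = 0, i.e. (x - 5)*(x - 4)*(x - 3) = 0, at x = 3, 4, 5.
On [3, 4] the curve lies above the axis; ∫[3,4] (x**3 - 12*x**2 + 47*x - 60) dx = 1/4, giving area 1/4.
On [4, 5] the curve lies below the axis; ∫[4,5] (x**3 - 12*x**2 + 47*x - 60) dx = -1/4, giving area 1/4.
Total area = 1/4 + 1/4 = 1/2.

1/2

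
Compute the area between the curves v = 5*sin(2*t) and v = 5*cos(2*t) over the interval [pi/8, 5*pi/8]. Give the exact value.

5*sqrt(2)

On [pi/8, 5*pi/8], (5*sin(2*t)) - (5*cos(2*t)) = 5*sin(2*t) - 5*cos(2*t) is ≥ 0 throughout, so the area is a single integral of |5*sin(2*t) - 5*cos(2*t)|.
∫[pi/8,5*pi/8] (5*sin(2*t) - 5*cos(2*t)) dt = 5*sqrt(2).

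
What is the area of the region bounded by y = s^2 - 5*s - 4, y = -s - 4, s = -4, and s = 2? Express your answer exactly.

176/3

The difference (s^2 - 5*s - 4) - (-s - 4) = s^2 - 4*s changes sign at s = 0 inside [-4, 2], so split the integral there.
∫[-4,0] (s^2 - 4*s) ds = 160/3.
∫[0,2] (s^2 - 4*s) ds = -16/3; the area of that piece is 16/3.
Total area = 160/3 + 16/3 = 176/3.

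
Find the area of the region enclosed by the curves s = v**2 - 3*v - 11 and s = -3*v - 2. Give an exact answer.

Both boundary curves give s as a function of v, so integrate with respect to v. Setting them equal: v**2 - 9 = 0, i.e. (v - 3)*(v + 3) = 0, so they meet at v = -3, 3.
For v in [-3, 3], s = v**2 - 3*v - 11 is on the left; area = ∫[-3,3] (-(v**2 - 9)) dv = 36.

36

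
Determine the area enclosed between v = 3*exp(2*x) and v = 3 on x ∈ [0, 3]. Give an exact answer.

-21/2 + 3*exp(6)/2

On [0, 3], (3*exp(2*x)) - (3) = 3*exp(2*x) - 3 is ≥ 0 throughout, so the area is a single integral of |3*exp(2*x) - 3|.
∫[0,3] (3*exp(2*x) - 3) dx = -21/2 + 3*exp(6)/2.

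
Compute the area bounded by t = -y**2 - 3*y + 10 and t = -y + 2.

36

Both boundary curves give t as a function of y, so integrate with respect to y. Setting them equal: -y**2 - 2*y + 8 = 0, i.e. -(y - 2)*(y + 4) = 0, so they meet at y = -4, 2.
For y in [-4, 2], t = -y**2 - 3*y + 10 is on the right; area = ∫[-4,2] (-y**2 - 2*y + 8) dy = 36.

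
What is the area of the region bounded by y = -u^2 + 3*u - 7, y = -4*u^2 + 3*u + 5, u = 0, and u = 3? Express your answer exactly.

The difference (-u^2 + 3*u - 7) - (-4*u^2 + 3*u + 5) = 3*u^2 - 12 changes sign at u = 2 inside [0, 3], so split the integral there.
∫[0,2] (3*u^2 - 12) du = -16; the area of that piece is 16.
∫[2,3] (3*u^2 - 12) du = 7.
Total area = 16 + 7 = 23.

23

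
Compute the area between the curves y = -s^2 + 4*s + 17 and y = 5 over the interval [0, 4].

On [0, 4], (-s^2 + 4*s + 17) - (5) = -s^2 + 4*s + 12 is ≥ 0 throughout, so the area is a single integral of |-s^2 + 4*s + 12|.
∫[0,4] (-s^2 + 4*s + 12) ds = 176/3.

176/3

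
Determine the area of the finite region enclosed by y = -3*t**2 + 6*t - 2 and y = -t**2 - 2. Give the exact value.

Set the curves equal: -3*t**2 + 6*t - 2 = -t**2 - 2, so -2*t**2 + 6*t = 0, which factors as -2*t*(t - 3) = 0. The curves meet at t = 0, 3.
On [0, 3], y = -3*t**2 + 6*t - 2 is on top; that piece has area ∫[0,3] (-2*t**2 + 6*t) dt = 9.

9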